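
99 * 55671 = 5511429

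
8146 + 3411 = 11557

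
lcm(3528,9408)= 28224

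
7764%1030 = 554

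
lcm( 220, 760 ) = 8360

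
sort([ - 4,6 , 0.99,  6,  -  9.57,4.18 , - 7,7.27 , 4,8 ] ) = [-9.57, - 7, - 4,0.99, 4,4.18, 6, 6,7.27,8] 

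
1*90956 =90956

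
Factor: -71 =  - 71^1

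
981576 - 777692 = 203884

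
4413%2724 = 1689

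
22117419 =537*41187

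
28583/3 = 28583/3 = 9527.67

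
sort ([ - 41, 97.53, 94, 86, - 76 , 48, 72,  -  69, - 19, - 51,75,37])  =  [ - 76,-69, - 51, - 41, - 19, 37, 48 , 72 , 75,86, 94, 97.53 ]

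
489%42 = 27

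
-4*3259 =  - 13036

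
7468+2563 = 10031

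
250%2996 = 250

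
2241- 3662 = -1421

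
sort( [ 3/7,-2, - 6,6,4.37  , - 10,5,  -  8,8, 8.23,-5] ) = [ - 10, - 8,  -  6, - 5, - 2, 3/7 , 4.37, 5,  6,8 , 8.23] 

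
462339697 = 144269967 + 318069730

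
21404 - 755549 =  -734145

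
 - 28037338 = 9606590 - 37643928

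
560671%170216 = 50023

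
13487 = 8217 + 5270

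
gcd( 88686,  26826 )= 6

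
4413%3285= 1128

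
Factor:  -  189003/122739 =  - 251/163 = - 163^( - 1 )*251^1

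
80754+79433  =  160187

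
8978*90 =808020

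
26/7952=13/3976 = 0.00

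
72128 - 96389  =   -24261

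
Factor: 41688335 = 5^1 *13^1 * 17^1*31^1 * 1217^1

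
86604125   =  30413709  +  56190416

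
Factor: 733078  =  2^1*359^1*1021^1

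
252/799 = 252/799 = 0.32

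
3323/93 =3323/93  =  35.73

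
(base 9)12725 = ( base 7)34046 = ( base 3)102210212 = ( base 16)21A1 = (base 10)8609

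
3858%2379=1479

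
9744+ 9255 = 18999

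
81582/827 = 98 + 536/827 = 98.65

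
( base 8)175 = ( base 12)a5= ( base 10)125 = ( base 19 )6B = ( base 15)85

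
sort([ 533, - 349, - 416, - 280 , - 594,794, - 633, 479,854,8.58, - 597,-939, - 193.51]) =[-939, - 633, - 597, - 594 , - 416, - 349,-280, - 193.51,8.58, 479,533,794,  854 ] 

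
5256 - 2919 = 2337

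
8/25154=4/12577 = 0.00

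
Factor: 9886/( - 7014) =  - 4943/3507 = - 3^(  -  1 )*7^( - 1 )*167^(-1 )*4943^1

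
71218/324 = 219 + 131/162 = 219.81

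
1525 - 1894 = - 369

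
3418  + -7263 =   -  3845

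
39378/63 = 625+1/21 = 625.05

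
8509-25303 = -16794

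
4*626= 2504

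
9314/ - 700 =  - 4657/350 = - 13.31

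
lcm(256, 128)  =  256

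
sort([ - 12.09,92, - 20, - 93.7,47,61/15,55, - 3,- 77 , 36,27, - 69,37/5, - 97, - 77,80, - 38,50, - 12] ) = [ - 97, - 93.7, - 77, - 77, - 69, - 38, - 20,-12.09, - 12, - 3, 61/15,37/5,27, 36, 47, 50, 55,  80 , 92 ] 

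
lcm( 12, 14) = 84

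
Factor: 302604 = 2^2*3^1*151^1*167^1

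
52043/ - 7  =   - 7435 + 2/7=-7434.71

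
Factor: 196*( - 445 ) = - 87220  =  -2^2*5^1 * 7^2*89^1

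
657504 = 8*82188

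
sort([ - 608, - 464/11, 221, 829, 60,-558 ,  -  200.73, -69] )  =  [ -608,-558, - 200.73, - 69,- 464/11,60,221,829] 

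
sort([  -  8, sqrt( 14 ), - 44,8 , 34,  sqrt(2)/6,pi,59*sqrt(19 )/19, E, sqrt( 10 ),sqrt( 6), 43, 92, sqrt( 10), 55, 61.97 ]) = [ -44, - 8 , sqrt( 2) /6,sqrt( 6 ), E,pi,sqrt( 10 ),sqrt ( 10),sqrt(14) , 8,  59*sqrt( 19 ) /19,34,43,55, 61.97, 92 ]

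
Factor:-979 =-11^1*89^1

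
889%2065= 889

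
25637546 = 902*28423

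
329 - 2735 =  - 2406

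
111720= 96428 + 15292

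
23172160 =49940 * 464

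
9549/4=2387 + 1/4 = 2387.25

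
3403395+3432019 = 6835414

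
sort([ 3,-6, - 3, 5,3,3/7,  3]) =[-6,-3,3/7,  3,3,  3, 5]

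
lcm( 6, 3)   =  6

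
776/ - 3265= - 1 + 2489/3265 = -  0.24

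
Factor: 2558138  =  2^1*11^1*116279^1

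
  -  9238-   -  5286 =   -  3952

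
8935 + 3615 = 12550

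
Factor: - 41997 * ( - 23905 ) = 3^1*5^1*7^1 * 683^1* 13999^1 = 1003938285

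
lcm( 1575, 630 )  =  3150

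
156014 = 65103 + 90911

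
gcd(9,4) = 1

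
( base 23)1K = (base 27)1G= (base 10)43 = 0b101011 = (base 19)25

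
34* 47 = 1598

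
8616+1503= 10119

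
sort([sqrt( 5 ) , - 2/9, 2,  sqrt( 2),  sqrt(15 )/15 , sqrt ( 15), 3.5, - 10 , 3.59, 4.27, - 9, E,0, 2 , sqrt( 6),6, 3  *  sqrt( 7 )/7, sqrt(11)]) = [ - 10,  -  9, - 2/9,0,  sqrt( 15) /15,  3 * sqrt (7) /7,sqrt( 2),2,2,sqrt( 5) , sqrt( 6 ),E,sqrt( 11),3.5, 3.59 , sqrt( 15),  4.27  ,  6 ] 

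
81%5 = 1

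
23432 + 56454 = 79886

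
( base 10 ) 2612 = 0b101000110100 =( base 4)220310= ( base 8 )5064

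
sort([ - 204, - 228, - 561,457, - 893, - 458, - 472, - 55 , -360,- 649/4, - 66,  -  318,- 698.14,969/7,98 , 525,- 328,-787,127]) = [ - 893 , - 787, - 698.14, - 561, - 472, - 458, - 360, - 328, - 318, - 228, - 204 , - 649/4, - 66,-55 , 98 , 127 , 969/7, 457,525 ] 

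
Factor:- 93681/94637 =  - 3^2*7^1*101^( - 1 )*937^(-1 )*1487^1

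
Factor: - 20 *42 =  - 840=- 2^3*3^1 *5^1*7^1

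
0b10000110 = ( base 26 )54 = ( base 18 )78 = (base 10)134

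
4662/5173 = 666/739 = 0.90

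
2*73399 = 146798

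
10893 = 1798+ 9095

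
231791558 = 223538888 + 8252670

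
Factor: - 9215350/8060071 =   -  2^1*5^2*79^1*773^( - 1) * 2333^1*10427^(-1)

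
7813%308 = 113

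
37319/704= 53 + 7/704 = 53.01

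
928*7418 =6883904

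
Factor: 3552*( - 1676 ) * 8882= - 52875896064 =- 2^8*3^1*37^1 * 419^1 * 4441^1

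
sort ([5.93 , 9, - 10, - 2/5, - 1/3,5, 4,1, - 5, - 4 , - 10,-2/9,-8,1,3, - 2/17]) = [ - 10, - 10, - 8, - 5, - 4, - 2/5,- 1/3, - 2/9,-2/17,1,  1,3,4,5,  5.93, 9 ]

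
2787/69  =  929/23 = 40.39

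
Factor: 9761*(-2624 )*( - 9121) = 2^6*  7^1*41^1*43^1*227^1*1303^1 = 233614932544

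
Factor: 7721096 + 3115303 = 10836399 = 3^1 * 7^3*10531^1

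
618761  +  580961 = 1199722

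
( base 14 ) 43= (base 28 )23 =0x3B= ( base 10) 59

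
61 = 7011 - 6950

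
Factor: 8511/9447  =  2837/3149 = 47^( - 1) * 67^ (-1)*2837^1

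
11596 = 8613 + 2983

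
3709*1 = 3709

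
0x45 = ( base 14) 4D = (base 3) 2120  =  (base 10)69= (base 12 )59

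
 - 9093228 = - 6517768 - 2575460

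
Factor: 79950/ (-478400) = -2^(  -  5 )*3^1*23^( - 1)*41^1 = - 123/736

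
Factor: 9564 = 2^2* 3^1*797^1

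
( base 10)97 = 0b1100001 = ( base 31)34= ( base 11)89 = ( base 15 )67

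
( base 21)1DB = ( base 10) 725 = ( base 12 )505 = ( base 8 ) 1325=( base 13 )43A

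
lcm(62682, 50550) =1567050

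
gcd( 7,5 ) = 1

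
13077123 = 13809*947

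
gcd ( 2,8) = 2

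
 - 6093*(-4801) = 29252493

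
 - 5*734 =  - 3670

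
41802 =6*6967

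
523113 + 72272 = 595385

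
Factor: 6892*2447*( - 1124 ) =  - 2^4 *281^1*1723^1*2447^1 = -  18955949776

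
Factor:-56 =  -2^3*7^1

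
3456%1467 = 522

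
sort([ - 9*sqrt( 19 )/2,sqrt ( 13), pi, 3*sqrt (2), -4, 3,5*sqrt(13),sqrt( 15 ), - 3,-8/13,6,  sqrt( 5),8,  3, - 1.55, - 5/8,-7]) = [-9*sqrt (19)/2, - 7, - 4, -3, - 1.55, - 5/8, - 8/13, sqrt( 5),3,3,pi,sqrt( 13),sqrt(15),3*sqrt( 2 ),6,8,5 *sqrt( 13 ) ]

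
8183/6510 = 1169/930  =  1.26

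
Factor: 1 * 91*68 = 6188 = 2^2*7^1*13^1*17^1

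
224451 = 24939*9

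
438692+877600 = 1316292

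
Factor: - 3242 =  - 2^1*1621^1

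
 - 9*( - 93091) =837819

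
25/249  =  25/249 = 0.10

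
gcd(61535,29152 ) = 1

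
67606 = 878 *77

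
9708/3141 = 3236/1047  =  3.09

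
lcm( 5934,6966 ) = 160218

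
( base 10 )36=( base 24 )1C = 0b100100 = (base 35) 11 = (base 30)16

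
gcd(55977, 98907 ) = 3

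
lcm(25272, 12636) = 25272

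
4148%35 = 18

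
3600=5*720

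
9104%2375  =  1979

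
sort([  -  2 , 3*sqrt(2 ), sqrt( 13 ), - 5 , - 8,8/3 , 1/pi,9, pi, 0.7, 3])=[- 8, - 5, - 2 , 1/pi , 0.7, 8/3 , 3,pi, sqrt(13),3*sqrt(2 ), 9]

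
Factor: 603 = 3^2 * 67^1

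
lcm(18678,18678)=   18678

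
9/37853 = 9/37853  =  0.00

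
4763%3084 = 1679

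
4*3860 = 15440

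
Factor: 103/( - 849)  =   - 3^( -1)*103^1*283^( - 1 ) 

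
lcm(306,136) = 1224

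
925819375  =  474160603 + 451658772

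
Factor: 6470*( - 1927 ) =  - 2^1 * 5^1*41^1*47^1 * 647^1 = -  12467690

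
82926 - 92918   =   - 9992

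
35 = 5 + 30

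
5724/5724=1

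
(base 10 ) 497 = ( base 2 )111110001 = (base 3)200102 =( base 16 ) 1f1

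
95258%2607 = 1406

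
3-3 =0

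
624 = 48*13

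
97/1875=97/1875 = 0.05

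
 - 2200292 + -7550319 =  -  9750611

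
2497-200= 2297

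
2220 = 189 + 2031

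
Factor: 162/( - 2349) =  - 2^1*29^( - 1) = - 2/29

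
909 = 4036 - 3127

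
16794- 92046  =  -75252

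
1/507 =1/507 = 0.00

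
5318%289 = 116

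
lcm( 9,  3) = 9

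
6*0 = 0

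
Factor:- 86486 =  - 2^1*83^1 *521^1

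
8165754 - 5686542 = 2479212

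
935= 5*187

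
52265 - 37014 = 15251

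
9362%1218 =836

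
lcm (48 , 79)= 3792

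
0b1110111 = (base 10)119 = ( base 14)87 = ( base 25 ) 4j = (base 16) 77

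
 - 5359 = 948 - 6307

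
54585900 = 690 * 79110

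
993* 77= 76461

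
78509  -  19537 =58972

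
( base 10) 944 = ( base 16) 3b0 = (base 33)sk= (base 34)RQ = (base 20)274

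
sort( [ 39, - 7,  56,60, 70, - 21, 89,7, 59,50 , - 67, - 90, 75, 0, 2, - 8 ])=[ - 90  , - 67, - 21, - 8, - 7,  0, 2 , 7,39,  50,56, 59,60, 70, 75 , 89 ] 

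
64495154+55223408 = 119718562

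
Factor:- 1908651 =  - 3^1 * 636217^1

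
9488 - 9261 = 227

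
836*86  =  71896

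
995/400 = 199/80 = 2.49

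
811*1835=1488185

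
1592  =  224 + 1368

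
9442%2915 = 697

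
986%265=191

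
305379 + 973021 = 1278400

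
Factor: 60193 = 7^1*8599^1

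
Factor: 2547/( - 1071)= - 7^( - 1)*17^ ( - 1)*283^1 = - 283/119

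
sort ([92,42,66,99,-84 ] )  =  [-84,42,66, 92,99] 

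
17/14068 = 17/14068 = 0.00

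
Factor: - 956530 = - 2^1*5^1*41^1*2333^1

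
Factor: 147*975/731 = 3^2* 5^2 * 7^2*13^1*17^ (-1)*43^( - 1 ) =143325/731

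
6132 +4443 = 10575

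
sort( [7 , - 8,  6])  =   [ - 8, 6,  7 ] 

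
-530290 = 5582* (- 95) 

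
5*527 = 2635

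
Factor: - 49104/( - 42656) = 2^( - 1)*3^2*11^1 * 43^( - 1 ) = 99/86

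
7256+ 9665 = 16921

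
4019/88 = 4019/88 =45.67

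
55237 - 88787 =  - 33550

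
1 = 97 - 96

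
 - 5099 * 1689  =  - 8612211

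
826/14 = 59 =59.00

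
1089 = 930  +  159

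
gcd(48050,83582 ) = 2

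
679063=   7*97009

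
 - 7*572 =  - 4004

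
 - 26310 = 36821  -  63131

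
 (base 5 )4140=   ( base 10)545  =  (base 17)1F1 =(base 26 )kp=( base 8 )1041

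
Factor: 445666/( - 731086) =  - 13^1*43^( - 1 )*61^1*281^1 * 8501^( - 1)=- 222833/365543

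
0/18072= 0 = 0.00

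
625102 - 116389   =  508713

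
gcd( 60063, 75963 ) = 3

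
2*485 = 970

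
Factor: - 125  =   - 5^3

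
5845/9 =5845/9 = 649.44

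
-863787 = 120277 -984064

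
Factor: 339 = 3^1*113^1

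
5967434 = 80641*74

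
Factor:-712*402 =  - 2^4 * 3^1*67^1*89^1 = -286224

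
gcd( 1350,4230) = 90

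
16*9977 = 159632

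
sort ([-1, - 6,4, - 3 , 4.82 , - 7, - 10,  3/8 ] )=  [ - 10, - 7, - 6, - 3,-1,  3/8, 4,4.82 ]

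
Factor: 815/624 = 2^( - 4)*3^( - 1 )*5^1*13^( - 1 )  *  163^1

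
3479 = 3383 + 96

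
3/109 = 3/109 = 0.03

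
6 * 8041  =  48246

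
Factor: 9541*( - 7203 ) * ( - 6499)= 3^1 * 7^5*29^1*47^1*67^1*97^1 =446636125677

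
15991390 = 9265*1726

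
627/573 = 209/191 =1.09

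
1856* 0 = 0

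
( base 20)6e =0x86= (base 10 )134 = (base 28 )4M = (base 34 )3w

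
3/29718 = 1/9906 = 0.00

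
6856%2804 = 1248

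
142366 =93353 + 49013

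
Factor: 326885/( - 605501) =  - 535/991 = - 5^1*107^1*991^(-1)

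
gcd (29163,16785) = 3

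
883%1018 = 883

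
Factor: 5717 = 5717^1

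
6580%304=196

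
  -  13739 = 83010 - 96749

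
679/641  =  679/641 = 1.06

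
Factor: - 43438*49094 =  - 2^2*37^1* 587^1*24547^1 = - 2132545172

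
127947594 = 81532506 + 46415088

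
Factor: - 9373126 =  - 2^1*7^1*277^1*2417^1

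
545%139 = 128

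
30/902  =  15/451 = 0.03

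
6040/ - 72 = -755/9=   -  83.89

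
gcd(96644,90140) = 4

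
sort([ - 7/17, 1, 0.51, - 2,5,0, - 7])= [ - 7,-2, - 7/17, 0, 0.51, 1,5]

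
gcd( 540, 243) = 27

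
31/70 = 31/70 = 0.44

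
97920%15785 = 3210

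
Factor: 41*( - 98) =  - 2^1  *  7^2*41^1=- 4018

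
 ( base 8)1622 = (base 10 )914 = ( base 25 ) 1be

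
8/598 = 4/299= 0.01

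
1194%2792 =1194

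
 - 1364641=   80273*( - 17 ) 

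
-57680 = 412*( - 140) 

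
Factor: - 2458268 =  - 2^2 * 17^1*36151^1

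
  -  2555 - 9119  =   - 11674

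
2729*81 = 221049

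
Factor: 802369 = 353^1 * 2273^1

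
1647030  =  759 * 2170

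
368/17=21 + 11/17  =  21.65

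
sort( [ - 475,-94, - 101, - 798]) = [ - 798, - 475,  -  101, - 94 ] 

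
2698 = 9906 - 7208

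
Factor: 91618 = 2^1*19^1*2411^1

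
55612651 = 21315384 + 34297267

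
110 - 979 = - 869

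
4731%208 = 155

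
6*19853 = 119118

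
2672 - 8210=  - 5538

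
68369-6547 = 61822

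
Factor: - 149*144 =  - 2^4 * 3^2*149^1 = - 21456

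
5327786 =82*64973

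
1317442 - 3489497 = -2172055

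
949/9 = 949/9 = 105.44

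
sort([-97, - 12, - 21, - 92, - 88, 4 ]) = [-97,- 92 ,-88,  -  21, - 12,  4 ] 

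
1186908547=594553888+592354659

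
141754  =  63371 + 78383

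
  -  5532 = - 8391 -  - 2859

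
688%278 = 132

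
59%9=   5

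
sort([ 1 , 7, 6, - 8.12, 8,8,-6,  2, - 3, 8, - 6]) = [ - 8.12, - 6,- 6, - 3,1,2,6, 7,8,8,8 ]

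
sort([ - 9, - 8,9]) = [ - 9,-8,9 ]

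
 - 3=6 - 9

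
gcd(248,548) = 4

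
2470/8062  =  1235/4031 =0.31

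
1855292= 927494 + 927798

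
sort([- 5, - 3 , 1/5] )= [ - 5, - 3,1/5] 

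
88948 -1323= 87625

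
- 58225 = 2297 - 60522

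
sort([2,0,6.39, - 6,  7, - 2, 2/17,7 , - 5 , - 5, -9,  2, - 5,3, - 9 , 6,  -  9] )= [-9,-9,-9, - 6, - 5,-5,-5,-2, 0,2/17,2 , 2,3 , 6,6.39,7, 7] 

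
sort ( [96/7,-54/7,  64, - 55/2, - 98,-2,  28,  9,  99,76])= [ - 98,-55/2,-54/7, - 2,9,96/7, 28, 64, 76, 99]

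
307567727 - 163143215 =144424512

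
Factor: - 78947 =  - 11^1* 7177^1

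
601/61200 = 601/61200=0.01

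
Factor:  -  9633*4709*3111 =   -  3^2 * 13^2*17^2* 19^1*61^1*277^1 =-141120550467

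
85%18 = 13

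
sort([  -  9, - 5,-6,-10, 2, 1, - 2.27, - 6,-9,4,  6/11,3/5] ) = [ -10,- 9, - 9, - 6, - 6, - 5, - 2.27, 6/11, 3/5,1, 2, 4] 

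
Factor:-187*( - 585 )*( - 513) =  - 3^5*5^1 * 11^1*13^1*17^1*19^1 = - 56119635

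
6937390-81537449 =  - 74600059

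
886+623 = 1509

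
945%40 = 25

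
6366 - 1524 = 4842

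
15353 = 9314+6039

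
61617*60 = 3697020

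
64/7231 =64/7231 = 0.01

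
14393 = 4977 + 9416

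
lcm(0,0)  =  0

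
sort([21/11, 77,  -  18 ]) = [ -18,21/11,  77] 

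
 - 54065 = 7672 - 61737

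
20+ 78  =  98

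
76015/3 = 25338 + 1/3 =25338.33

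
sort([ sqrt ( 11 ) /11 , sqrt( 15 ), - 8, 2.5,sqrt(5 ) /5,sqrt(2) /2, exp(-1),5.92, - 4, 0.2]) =[ - 8,  -  4, 0.2, sqrt( 11)/11, exp( - 1), sqrt( 5 )/5,sqrt( 2 )/2 , 2.5,sqrt( 15), 5.92]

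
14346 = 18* 797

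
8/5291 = 8/5291=0.00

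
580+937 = 1517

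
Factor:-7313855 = -5^1*1109^1*1319^1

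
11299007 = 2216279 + 9082728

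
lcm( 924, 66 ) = 924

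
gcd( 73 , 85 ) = 1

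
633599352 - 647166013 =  - 13566661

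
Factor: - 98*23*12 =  -27048 = -2^3*3^1*7^2*23^1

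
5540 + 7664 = 13204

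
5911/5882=5911/5882 = 1.00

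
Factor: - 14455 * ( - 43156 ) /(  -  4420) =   -  31190999/221 = - 7^2 * 13^( - 1 )*17^( - 1)*59^1*10789^1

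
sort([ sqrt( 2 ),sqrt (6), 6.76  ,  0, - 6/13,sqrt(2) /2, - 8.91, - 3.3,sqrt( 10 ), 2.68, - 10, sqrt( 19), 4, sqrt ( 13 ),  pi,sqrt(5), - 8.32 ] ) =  [- 10, - 8.91,-8.32, - 3.3, - 6/13, 0 , sqrt( 2) /2,sqrt(2), sqrt(5), sqrt (6 ),2.68,pi,sqrt(10 ), sqrt(13), 4,sqrt( 19 ),6.76 ] 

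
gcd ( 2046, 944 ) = 2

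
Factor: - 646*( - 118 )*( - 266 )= -20276648 =- 2^3*7^1*17^1*19^2*59^1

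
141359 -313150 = -171791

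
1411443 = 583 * 2421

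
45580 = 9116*5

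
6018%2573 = 872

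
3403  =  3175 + 228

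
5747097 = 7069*813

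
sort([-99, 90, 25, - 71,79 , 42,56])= [ - 99, - 71, 25,42, 56, 79,  90]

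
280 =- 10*( - 28 )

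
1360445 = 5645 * 241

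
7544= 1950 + 5594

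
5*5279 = 26395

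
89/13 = 6 + 11/13= 6.85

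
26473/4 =6618 + 1/4 = 6618.25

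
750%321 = 108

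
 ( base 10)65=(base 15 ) 45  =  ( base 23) 2j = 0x41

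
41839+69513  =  111352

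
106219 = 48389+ 57830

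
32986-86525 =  - 53539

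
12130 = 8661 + 3469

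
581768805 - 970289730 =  - 388520925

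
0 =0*2819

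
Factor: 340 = 2^2*5^1*17^1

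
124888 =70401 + 54487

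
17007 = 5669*3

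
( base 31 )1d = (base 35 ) 19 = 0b101100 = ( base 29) 1f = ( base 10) 44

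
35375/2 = 35375/2= 17687.50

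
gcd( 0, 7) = 7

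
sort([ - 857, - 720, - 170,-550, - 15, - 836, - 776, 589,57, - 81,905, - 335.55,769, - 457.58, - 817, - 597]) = [ - 857, - 836, - 817, - 776, - 720, - 597, - 550, - 457.58  , - 335.55, - 170, - 81, - 15,57,589,769, 905]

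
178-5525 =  - 5347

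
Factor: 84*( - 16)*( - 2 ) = 2688 = 2^7*3^1*7^1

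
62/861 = 62/861 = 0.07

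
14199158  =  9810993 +4388165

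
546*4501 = 2457546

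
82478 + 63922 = 146400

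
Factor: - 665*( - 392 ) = 2^3*5^1*7^3 * 19^1 =260680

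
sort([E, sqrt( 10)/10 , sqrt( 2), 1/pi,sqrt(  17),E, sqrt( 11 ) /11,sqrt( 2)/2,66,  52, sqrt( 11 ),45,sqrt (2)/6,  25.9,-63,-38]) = [ - 63,-38,sqrt( 2 ) /6,sqrt(11 ) /11 , sqrt( 10) /10,1/pi,sqrt ( 2)/2,sqrt(2 ),E,E , sqrt( 11 ) , sqrt( 17), 25.9,  45,52,66 ]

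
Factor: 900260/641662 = 450130/320831 = 2^1*5^1*7^( - 1 )* 45013^1*45833^( - 1) 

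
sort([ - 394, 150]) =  [ - 394, 150]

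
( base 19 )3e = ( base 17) 43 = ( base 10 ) 71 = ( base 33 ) 25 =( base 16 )47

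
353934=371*954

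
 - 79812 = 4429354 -4509166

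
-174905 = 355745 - 530650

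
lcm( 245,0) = 0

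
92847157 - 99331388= -6484231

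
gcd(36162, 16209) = 9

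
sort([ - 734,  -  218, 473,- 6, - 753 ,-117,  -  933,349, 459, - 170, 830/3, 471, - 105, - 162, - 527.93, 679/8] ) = [ - 933,-753,  -  734,-527.93, - 218, - 170,-162, - 117, -105,-6, 679/8,830/3,  349, 459,471, 473] 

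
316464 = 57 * 5552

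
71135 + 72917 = 144052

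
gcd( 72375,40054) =1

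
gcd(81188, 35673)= 1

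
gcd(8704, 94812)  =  4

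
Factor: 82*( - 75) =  - 6150= -2^1*3^1*5^2*41^1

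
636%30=6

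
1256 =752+504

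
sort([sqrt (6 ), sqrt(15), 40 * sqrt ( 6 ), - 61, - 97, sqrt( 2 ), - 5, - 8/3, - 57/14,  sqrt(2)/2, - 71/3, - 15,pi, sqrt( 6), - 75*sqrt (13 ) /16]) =[  -  97, - 61, - 71/3, - 75 * sqrt(13 ) /16, - 15, - 5,  -  57/14, - 8/3, sqrt (2)/2, sqrt( 2 ) , sqrt(6 ),  sqrt(6),pi,sqrt ( 15), 40*sqrt ( 6 ) ] 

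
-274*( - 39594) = 10848756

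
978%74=16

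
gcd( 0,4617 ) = 4617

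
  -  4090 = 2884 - 6974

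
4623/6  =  770 +1/2 = 770.50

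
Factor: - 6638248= - 2^3*149^1*5569^1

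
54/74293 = 54/74293=0.00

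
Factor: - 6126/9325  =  -2^1*3^1*5^ (-2 )*373^(-1 ) * 1021^1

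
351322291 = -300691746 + 652014037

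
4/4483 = 4/4483  =  0.00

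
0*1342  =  0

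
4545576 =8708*522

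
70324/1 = 70324 = 70324.00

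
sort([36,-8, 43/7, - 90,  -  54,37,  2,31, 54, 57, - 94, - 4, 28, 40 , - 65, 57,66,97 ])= [ - 94,- 90, - 65,-54,-8, - 4, 2,43/7, 28,  31 , 36,37,40, 54,57,57, 66,97]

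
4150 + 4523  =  8673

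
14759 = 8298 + 6461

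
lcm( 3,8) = 24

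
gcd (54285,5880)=105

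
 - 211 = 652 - 863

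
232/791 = 232/791 =0.29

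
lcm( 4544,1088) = 77248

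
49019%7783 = 2321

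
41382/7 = 41382/7 = 5911.71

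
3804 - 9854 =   -  6050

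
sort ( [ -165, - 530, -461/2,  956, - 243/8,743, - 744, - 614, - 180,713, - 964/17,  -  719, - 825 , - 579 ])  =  [ - 825, - 744, - 719, - 614, - 579, - 530,  -  461/2 , - 180,- 165, - 964/17  ,-243/8 , 713,  743, 956]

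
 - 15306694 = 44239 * (-346)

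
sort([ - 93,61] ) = [  -  93 , 61] 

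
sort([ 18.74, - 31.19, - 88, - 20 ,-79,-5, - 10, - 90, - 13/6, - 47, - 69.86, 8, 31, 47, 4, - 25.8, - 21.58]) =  [ - 90, - 88, - 79, - 69.86, - 47 , - 31.19, - 25.8, - 21.58, - 20, - 10,-5, - 13/6, 4, 8, 18.74, 31, 47 ] 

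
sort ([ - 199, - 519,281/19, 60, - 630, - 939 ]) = [ - 939, - 630, - 519, - 199,281/19,60 ] 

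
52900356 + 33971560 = 86871916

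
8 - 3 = 5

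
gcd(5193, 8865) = 9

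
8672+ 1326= 9998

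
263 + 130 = 393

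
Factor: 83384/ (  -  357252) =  - 2^1*3^( - 1) * 1489^1 * 4253^( - 1) = - 2978/12759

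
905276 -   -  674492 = 1579768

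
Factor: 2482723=113^1*127^1*173^1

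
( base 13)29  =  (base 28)17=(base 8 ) 43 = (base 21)1e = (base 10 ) 35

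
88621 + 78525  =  167146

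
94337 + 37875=132212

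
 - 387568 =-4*96892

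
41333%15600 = 10133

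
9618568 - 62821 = 9555747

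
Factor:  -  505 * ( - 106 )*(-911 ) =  - 48765830  =  - 2^1*5^1  *  53^1 * 101^1 * 911^1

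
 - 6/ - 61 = 6/61 = 0.10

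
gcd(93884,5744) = 4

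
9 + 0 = 9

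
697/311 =697/311 =2.24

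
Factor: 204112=2^4*12757^1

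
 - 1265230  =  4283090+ - 5548320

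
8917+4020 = 12937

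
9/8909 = 9/8909 = 0.00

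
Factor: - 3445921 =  - 37^1*93133^1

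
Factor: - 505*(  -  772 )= 389860=   2^2*5^1 * 101^1 * 193^1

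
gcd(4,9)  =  1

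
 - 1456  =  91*( - 16)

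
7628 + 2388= 10016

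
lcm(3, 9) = 9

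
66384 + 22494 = 88878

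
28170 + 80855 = 109025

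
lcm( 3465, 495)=3465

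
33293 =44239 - 10946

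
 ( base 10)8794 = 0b10001001011010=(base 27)c1j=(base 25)E1J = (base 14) 32C2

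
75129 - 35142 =39987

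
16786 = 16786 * 1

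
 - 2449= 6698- 9147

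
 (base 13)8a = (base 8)162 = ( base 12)96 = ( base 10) 114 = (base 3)11020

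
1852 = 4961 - 3109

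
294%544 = 294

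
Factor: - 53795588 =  - 2^2*7^1*11^1*389^1 * 449^1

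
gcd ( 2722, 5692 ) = 2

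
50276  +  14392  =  64668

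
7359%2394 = 177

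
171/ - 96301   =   - 1 + 96130/96301 = -0.00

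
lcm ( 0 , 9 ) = 0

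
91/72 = 91/72=1.26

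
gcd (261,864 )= 9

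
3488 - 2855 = 633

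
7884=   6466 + 1418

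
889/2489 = 889/2489 = 0.36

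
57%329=57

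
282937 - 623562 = -340625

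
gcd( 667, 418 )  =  1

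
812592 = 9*90288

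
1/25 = 1/25 =0.04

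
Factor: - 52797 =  - 3^1*17599^1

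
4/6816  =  1/1704=0.00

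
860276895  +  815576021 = 1675852916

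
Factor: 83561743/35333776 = 2^( - 4) * 337^( - 1 ) * 6553^(-1)*83561743^1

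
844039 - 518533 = 325506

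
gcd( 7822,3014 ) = 2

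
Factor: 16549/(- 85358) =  - 2^(  -  1)* 7^( - 2)*19^1 = - 19/98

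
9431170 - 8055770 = 1375400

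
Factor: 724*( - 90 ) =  - 2^3*3^2*5^1 * 181^1=- 65160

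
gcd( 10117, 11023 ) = 151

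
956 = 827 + 129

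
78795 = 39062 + 39733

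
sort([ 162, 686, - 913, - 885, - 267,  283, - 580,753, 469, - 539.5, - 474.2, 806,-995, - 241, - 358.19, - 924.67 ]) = [ - 995, - 924.67, - 913, - 885, - 580, - 539.5, - 474.2, - 358.19,-267, - 241,162,283, 469, 686,753 , 806]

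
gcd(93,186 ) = 93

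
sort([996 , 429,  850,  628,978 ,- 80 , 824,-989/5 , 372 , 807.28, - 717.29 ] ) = [ - 717.29 , - 989/5 , - 80 , 372, 429 , 628,807.28 , 824,850, 978, 996 ] 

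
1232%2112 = 1232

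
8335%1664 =15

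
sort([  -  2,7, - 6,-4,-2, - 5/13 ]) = [ - 6, - 4 ,- 2, - 2,-5/13 , 7 ]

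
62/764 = 31/382 = 0.08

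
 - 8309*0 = 0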